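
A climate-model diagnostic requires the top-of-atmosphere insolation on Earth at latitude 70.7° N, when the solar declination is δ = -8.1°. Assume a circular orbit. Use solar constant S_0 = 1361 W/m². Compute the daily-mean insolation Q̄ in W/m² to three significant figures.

Q̄ ≈ 63.1 W/m²

cos h₀ = −tan(+70.7°) tan(-8.100°) = 0.4064, h₀ = 1.1523 rad.
Bracket: h₀ sin ϕ sin δ + cos ϕ cos δ sin h₀ = 1.1523×0.94380×-0.14090 + 0.33051×0.99002×0.91369 = -0.153234 + 0.298970 = 0.145736.
Q̄ = (S_0/π) × [bracket] = (1361/π) × 0.145736 = 63.14 W/m².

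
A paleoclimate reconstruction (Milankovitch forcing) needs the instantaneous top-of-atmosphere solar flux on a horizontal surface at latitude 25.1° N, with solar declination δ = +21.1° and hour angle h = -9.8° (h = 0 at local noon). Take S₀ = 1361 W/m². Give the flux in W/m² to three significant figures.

cos θ_z = sin φ sin δ + cos φ cos δ cos h = 0.152710 + 0.832525 = 0.985235.
Flux = S₀ · cos θ_z = 1361 × 0.985235 = 1341 W/m².

1.34e+03 W/m²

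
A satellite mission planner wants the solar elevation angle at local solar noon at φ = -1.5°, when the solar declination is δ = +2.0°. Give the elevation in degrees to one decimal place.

At local noon the hour angle is zero, so the zenith angle equals |φ − δ| = |-1.5° − (+2.000°)| = 3.500°.
Elevation = 90° − 3.500° = 86.5°.

86.5°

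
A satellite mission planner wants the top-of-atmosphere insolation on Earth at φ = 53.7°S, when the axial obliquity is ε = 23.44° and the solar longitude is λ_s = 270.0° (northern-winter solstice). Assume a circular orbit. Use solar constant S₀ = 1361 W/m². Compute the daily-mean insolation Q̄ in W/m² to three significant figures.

Q̄ ≈ 496 W/m²

Solar declination: sin δ = sin ε · sin λ_s = sin 23.44° × sin 270.0° = -0.39779, so δ = -23.440°.
cos H₀ = −tan(-53.7°) tan(-23.440°) = -0.5902, H₀ = 2.2021 rad.
Bracket: H₀ sin φ sin δ + cos φ cos δ sin H₀ = 2.2021×-0.80593×-0.39779 + 0.59201×0.91748×0.80723 = 0.705973 + 0.438453 = 1.144426.
Q̄ = (S₀/π) × [bracket] = (1361/π) × 1.144426 = 495.8 W/m².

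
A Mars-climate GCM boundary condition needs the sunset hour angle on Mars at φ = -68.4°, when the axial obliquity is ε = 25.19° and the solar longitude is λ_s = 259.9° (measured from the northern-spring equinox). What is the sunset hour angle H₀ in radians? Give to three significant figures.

Solar declination: sin δ = sin ε · sin λ_s = sin 25.19° × sin 259.9° = -0.41903, so δ = -24.773°.
Sunrise equation: cos H₀ = −tan φ · tan δ = -1.1656 ≤ −1, so the Sun never sets (polar day) and H₀ = π.

H₀ = 3.14 rad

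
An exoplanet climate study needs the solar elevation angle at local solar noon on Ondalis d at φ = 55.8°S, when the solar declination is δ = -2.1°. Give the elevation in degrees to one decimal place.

At local noon the hour angle is zero, so the zenith angle equals |φ − δ| = |-55.8° − (-2.100°)| = 53.700°.
Elevation = 90° − 53.700° = 36.3°.

36.3°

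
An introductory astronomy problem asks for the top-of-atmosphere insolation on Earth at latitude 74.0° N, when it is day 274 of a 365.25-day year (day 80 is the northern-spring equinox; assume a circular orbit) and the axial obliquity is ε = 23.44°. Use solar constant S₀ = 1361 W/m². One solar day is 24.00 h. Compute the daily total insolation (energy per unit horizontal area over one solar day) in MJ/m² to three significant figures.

Solar longitude: λ_s = 360° × (274 − 80)/365.25 = 191.211°.
sin δ = sin 23.44° × sin 191.211° = -0.07734, so δ = -4.436°.
cos H₀ = −tan(+74.0°) tan(-4.436°) = 0.2705, H₀ = 1.2968 rad.
Bracket: H₀ sin φ sin δ + cos φ cos δ sin H₀ = 1.2968×0.96126×-0.07734 + 0.27564×0.99700×0.96271 = -0.096409 + 0.264565 = 0.168156.
Q̄ = (S₀/π) × [bracket] = (1361/π) × 0.168156 = 72.849 W/m².
Daily total = Q̄ × 24.00 h × 3600 s/h = 72.849 × 24.00 × 3600 / 10⁶ = 6.294 MJ/m².

6.29 MJ/m²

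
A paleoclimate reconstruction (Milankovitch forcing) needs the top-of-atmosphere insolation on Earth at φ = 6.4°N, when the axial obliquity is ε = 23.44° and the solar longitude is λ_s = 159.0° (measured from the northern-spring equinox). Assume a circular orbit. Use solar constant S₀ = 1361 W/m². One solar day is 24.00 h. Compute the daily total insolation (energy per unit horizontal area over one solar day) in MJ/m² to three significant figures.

Solar declination: sin δ = sin ε · sin λ_s = sin 23.44° × sin 159.0° = 0.14255, so δ = +8.196°.
cos H₀ = −tan(+6.4°) tan(+8.196°) = -0.0162, H₀ = 1.5870 rad.
Bracket: H₀ sin φ sin δ + cos φ cos δ sin H₀ = 1.5870×0.11147×0.14255 + 0.99377×0.98979×0.99987 = 0.025218 + 0.983496 = 1.008714.
Q̄ = (S₀/π) × [bracket] = (1361/π) × 1.008714 = 436.99 W/m².
Daily total = Q̄ × 24.00 h × 3600 s/h = 436.99 × 24.00 × 3600 / 10⁶ = 37.76 MJ/m².

37.8 MJ/m²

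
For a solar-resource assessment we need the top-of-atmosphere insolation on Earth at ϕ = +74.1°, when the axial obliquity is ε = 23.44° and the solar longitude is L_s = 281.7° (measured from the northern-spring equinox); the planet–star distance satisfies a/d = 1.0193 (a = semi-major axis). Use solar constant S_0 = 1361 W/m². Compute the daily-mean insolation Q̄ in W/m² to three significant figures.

Q̄ ≈ 0.00 W/m²

Solar declination: sin δ = sin ε · sin L_s = sin 23.44° × sin 281.7° = -0.38952, so δ = -22.925°.
cos h₀ = −tan(+74.1°) tan(-22.925°) = 1.4847 ≥ 1 ⇒ polar night, h₀ = 0 and Q̄ = 0.
Inverse-square distance factor (a/d)² = 1.0193² = 1.038972.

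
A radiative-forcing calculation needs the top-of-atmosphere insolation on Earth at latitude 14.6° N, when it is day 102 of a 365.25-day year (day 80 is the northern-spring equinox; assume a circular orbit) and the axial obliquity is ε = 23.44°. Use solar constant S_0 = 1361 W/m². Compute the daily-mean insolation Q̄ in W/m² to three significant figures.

Q̄ ≈ 440 W/m²

Solar longitude: L_s = 360° × (102 − 80)/365.25 = 21.684°.
sin δ = sin 23.44° × sin 21.684° = 0.14698, so δ = +8.452°.
cos h₀ = −tan(+14.6°) tan(+8.452°) = -0.0387, h₀ = 1.6095 rad.
Bracket: h₀ sin ϕ sin δ + cos ϕ cos δ sin h₀ = 1.6095×0.25207×0.14698 + 0.96771×0.98914×0.99925 = 0.059631 + 0.956483 = 1.016114.
Q̄ = (S_0/π) × [bracket] = (1361/π) × 1.016114 = 440.2 W/m².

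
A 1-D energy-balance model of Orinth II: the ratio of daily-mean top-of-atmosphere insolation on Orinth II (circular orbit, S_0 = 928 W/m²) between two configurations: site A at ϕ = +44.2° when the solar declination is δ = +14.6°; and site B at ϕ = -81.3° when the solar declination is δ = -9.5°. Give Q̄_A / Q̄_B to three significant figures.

— Configuration A (ϕ=+44.2°):
cos h₀ = −tan(+44.2°) tan(+14.600°) = -0.2533, h₀ = 1.8269 rad.
Bracket: h₀ sin ϕ sin δ + cos ϕ cos δ sin h₀ = 1.8269×0.69717×0.25207 + 0.71691×0.96771×0.96739 = 0.321051 + 0.671137 = 0.992188.
Q̄ = (S_0/π) × [bracket] = (928/π) × 0.992188 = 293.08 W/m².
— Configuration B (ϕ=-81.3°):
cos h₀ = −tan(-81.3°) tan(-9.500°) = -1.0936 ≤ −1 ⇒ polar day, h₀ = π.
Bracket: h₀ sin ϕ sin δ + cos ϕ cos δ sin h₀ = 3.1416×-0.98849×-0.16505 + 0.15126×0.98629×0.00000 = 0.512553 + 0.000000 = 0.512553.
Q̄ = (S_0/π) × [bracket] = (928/π) × 0.512553 = 151.40 W/m².
Ratio Q̄_A / Q̄_B = 293.08 / 151.40 = 1.936.

Q̄_A / Q̄_B ≈ 1.94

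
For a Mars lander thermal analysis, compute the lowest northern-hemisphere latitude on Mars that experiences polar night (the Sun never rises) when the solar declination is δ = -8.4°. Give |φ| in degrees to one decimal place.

Polar night requires cos H₀ = −tan φ tan δ ≥ 1, i.e. tan φ tan δ ≤ −1.
The boundary is |tan φ| · |tan δ| = 1, so |φ| = 90° − |δ| = 90° − 8.4° = 81.6° in the northern hemisphere.

|φ| = 81.6°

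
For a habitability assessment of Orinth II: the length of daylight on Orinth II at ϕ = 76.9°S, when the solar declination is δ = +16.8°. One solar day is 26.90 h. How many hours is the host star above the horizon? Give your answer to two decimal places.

cos h₀ = −tan ϕ · tan δ = 1.2974 ≥ 1, so the host star never rises (polar night) and h₀ = 0.
Daylight = 2h₀/(2π) × 26.90 h = (0.0000/π) × 26.90 = 0.00 h.

0.00 h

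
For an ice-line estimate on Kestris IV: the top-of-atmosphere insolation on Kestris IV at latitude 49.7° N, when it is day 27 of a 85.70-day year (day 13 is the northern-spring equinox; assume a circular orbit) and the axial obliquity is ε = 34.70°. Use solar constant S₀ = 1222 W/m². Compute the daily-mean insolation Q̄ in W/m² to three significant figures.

Q̄ ≈ 496 W/m²

Solar longitude: λ_s = 360° × (27 − 13)/85.70 = 58.810°.
sin δ = sin 34.70° × sin 58.810° = 0.48699, so δ = +29.143°.
cos H₀ = −tan(+49.7°) tan(+29.143°) = -0.6575, H₀ = 2.2883 rad.
Bracket: H₀ sin φ sin δ + cos φ cos δ sin H₀ = 2.2883×0.76267×0.48699 + 0.64679×0.87341×0.75348 = 0.849904 + 0.425651 = 1.275555.
Q̄ = (S₀/π) × [bracket] = (1222/π) × 1.275555 = 496.2 W/m².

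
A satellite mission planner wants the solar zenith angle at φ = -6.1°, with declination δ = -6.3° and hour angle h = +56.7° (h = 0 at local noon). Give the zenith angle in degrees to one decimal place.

cos θ_z = sin φ sin δ + cos φ cos δ cos h = 0.011661 + 0.542617 = 0.554278.
θ_z = arccos(0.554278) = 56.3°.

θ_z = 56.3°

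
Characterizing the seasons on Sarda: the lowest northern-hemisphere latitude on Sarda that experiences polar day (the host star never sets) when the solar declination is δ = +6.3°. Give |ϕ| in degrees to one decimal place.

|ϕ| = 83.7°

Polar day requires cos h₀ = −tan ϕ tan δ ≤ −1, i.e. tan ϕ tan δ ≥ 1.
The boundary is |tan ϕ| · |tan δ| = 1, so |ϕ| = 90° − |δ| = 90° − 6.3° = 83.7° in the northern hemisphere.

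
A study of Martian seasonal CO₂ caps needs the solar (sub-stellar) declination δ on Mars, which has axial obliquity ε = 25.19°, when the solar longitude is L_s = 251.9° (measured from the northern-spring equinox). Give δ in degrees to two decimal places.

δ = -23.86°

sin δ = sin ε · sin L_s = sin 25.19° × sin 251.9° = -0.404560.
δ = arcsin(-0.404560) = -23.86°.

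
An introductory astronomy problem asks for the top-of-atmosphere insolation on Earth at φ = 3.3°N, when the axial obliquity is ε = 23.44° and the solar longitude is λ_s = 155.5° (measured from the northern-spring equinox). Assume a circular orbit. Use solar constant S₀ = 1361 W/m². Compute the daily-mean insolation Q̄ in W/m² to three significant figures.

Solar declination: sin δ = sin ε · sin λ_s = sin 23.44° × sin 155.5° = 0.16496, so δ = +9.495°.
cos H₀ = −tan(+3.3°) tan(+9.495°) = -0.0096, H₀ = 1.5804 rad.
Bracket: H₀ sin φ sin δ + cos φ cos δ sin H₀ = 1.5804×0.05756×0.16496 + 0.99834×0.98630×0.99995 = 0.015006 + 0.984614 = 0.999620.
Q̄ = (S₀/π) × [bracket] = (1361/π) × 0.999620 = 433.1 W/m².

Q̄ ≈ 433 W/m²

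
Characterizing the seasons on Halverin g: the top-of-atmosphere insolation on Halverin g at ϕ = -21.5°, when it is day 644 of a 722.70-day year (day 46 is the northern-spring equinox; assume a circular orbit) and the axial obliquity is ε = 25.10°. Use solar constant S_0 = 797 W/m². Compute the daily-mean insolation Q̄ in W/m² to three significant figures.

Solar longitude: L_s = 360° × (644 − 46)/722.70 = 297.883°.
sin δ = sin 25.10° × sin 297.883° = -0.37495, so δ = -22.021°.
cos h₀ = −tan(-21.5°) tan(-22.021°) = -0.1593, h₀ = 1.7308 rad.
Bracket: h₀ sin ϕ sin δ + cos ϕ cos δ sin h₀ = 1.7308×-0.36650×-0.37495 + 0.93042×0.92704×0.98723 = 0.237845 + 0.851522 = 1.089367.
Q̄ = (S_0/π) × [bracket] = (797/π) × 1.089367 = 276.4 W/m².

Q̄ ≈ 276 W/m²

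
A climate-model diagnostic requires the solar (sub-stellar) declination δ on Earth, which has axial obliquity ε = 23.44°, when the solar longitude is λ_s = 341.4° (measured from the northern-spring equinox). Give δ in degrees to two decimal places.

sin δ = sin ε · sin λ_s = sin 23.44° × sin 341.4° = -0.126878.
δ = arcsin(-0.126878) = -7.29°.

δ = -7.29°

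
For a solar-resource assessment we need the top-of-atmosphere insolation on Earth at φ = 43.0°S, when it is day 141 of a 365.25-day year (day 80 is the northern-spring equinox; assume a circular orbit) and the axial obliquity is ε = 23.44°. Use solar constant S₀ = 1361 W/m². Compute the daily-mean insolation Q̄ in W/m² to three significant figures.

Q̄ ≈ 155 W/m²

Solar longitude: λ_s = 360° × (141 − 80)/365.25 = 60.123°.
sin δ = sin 23.44° × sin 60.123° = 0.34492, so δ = +20.177°.
cos H₀ = −tan(-43.0°) tan(+20.177°) = 0.3427, H₀ = 1.2210 rad.
Bracket: H₀ sin φ sin δ + cos φ cos δ sin H₀ = 1.2210×-0.68200×0.34492 + 0.73135×0.93863×0.93945 = -0.287222 + 0.644901 = 0.357679.
Q̄ = (S₀/π) × [bracket] = (1361/π) × 0.357679 = 155.0 W/m².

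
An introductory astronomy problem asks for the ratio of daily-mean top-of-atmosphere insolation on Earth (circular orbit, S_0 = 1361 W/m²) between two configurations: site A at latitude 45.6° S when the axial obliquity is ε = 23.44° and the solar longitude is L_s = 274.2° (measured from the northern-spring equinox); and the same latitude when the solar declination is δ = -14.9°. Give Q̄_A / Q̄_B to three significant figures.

Q̄_A / Q̄_B ≈ 1.16

— Configuration A (ϕ=-45.6°):
Solar declination: sin δ = sin ε · sin L_s = sin 23.44° × sin 274.2° = -0.39672, so δ = -23.373°.
cos h₀ = −tan(-45.6°) tan(-23.373°) = -0.4413, h₀ = 2.0279 rad.
Bracket: h₀ sin ϕ sin δ + cos ϕ cos δ sin h₀ = 2.0279×-0.71447×-0.39672 + 0.69966×0.91794×0.89734 = 0.574797 + 0.576313 = 1.151110.
Q̄ = (S_0/π) × [bracket] = (1361/π) × 1.151110 = 498.68 W/m².
— Configuration B (ϕ=-45.6°):
cos h₀ = −tan(-45.6°) tan(-14.900°) = -0.2717, h₀ = 1.8460 rad.
Bracket: h₀ sin ϕ sin δ + cos ϕ cos δ sin h₀ = 1.8460×-0.71447×-0.25713 + 0.69966×0.96638×0.96238 = 0.339132 + 0.650701 = 0.989833.
Q̄ = (S_0/π) × [bracket] = (1361/π) × 0.989833 = 428.82 W/m².
Ratio Q̄_A / Q̄_B = 498.68 / 428.82 = 1.163.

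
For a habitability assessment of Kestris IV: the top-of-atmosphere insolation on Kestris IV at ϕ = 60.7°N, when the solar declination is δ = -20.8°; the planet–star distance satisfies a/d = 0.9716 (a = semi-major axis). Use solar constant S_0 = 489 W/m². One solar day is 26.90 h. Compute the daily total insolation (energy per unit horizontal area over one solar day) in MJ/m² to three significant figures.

1.15 MJ/m²

cos h₀ = −tan(+60.7°) tan(-20.800°) = 0.6769, h₀ = 0.8272 rad.
Bracket: h₀ sin ϕ sin δ + cos ϕ cos δ sin h₀ = 0.8272×0.87207×-0.35511 + 0.48938×0.93483×0.73607 = -0.256168 + 0.336743 = 0.080575.
Inverse-square distance factor (a/d)² = 0.9716² = 0.944007.
Q̄ = (S_0/π) × 0.944007 × [bracket] = (489/π) × 0.944007 × 0.080575 = 11.840 W/m².
Daily total = Q̄ × 26.90 h × 3600 s/h = 11.840 × 26.90 × 3600 / 10⁶ = 1.147 MJ/m².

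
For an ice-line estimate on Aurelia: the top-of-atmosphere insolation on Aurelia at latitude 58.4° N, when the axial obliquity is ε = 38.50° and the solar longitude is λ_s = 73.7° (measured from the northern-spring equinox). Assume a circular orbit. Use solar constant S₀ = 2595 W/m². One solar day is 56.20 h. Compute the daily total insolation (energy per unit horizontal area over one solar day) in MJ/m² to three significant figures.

267 MJ/m²

Solar declination: sin δ = sin ε · sin λ_s = sin 38.50° × sin 73.7° = 0.59749, so δ = +36.691°.
cos H₀ = −tan(+58.4°) tan(+36.691°) = -1.2112 ≤ −1 ⇒ polar day, H₀ = π.
Bracket: H₀ sin φ sin δ + cos φ cos δ sin H₀ = 3.1416×0.85173×0.59749 + 0.52399×0.80187×0.00000 = 1.598761 + 0.000000 = 1.598761.
Q̄ = (S₀/π) × [bracket] = (2595/π) × 1.598761 = 1320.6 W/m².
Daily total = Q̄ × 56.20 h × 3600 s/h = 1320.6 × 56.20 × 3600 / 10⁶ = 267.2 MJ/m².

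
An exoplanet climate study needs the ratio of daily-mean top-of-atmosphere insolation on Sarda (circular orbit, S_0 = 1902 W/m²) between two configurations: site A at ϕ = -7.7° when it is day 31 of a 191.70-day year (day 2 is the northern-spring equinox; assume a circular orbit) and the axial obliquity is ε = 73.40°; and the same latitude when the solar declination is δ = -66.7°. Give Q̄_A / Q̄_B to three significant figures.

Q̄_A / Q̄_B ≈ 0.769

— Configuration A (ϕ=-7.7°):
Solar longitude: L_s = 360° × (31 − 2)/191.70 = 54.460°.
sin δ = sin 73.40° × sin 54.460° = 0.77980, so δ = +51.242°.
cos h₀ = −tan(-7.7°) tan(+51.242°) = 0.1684, h₀ = 1.4016 rad.
Bracket: h₀ sin ϕ sin δ + cos ϕ cos δ sin h₀ = 1.4016×-0.13399×0.77980 + 0.99098×0.62603×0.98572 = -0.146447 + 0.611524 = 0.465077.
Q̄ = (S_0/π) × [bracket] = (1902/π) × 0.465077 = 281.57 W/m².
— Configuration B (ϕ=-7.7°):
cos h₀ = −tan(-7.7°) tan(-66.700°) = -0.3139, h₀ = 1.8901 rad.
Bracket: h₀ sin ϕ sin δ + cos ϕ cos δ sin h₀ = 1.8901×-0.13399×-0.91845 + 0.99098×0.39555×0.94944 = 0.232602 + 0.372164 = 0.604766.
Q̄ = (S_0/π) × [bracket] = (1902/π) × 0.604766 = 366.14 W/m².
Ratio Q̄_A / Q̄_B = 281.57 / 366.14 = 0.7690.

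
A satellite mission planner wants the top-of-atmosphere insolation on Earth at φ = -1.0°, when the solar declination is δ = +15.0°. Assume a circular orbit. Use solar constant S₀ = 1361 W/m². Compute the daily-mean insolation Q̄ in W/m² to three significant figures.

cos H₀ = −tan(-1.0°) tan(+15.000°) = 0.0047, H₀ = 1.5661 rad.
Bracket: H₀ sin φ sin δ + cos φ cos δ sin H₀ = 1.5661×-0.01745×0.25882 + 0.99985×0.96593×0.99999 = -0.007073 + 0.965775 = 0.958702.
Q̄ = (S₀/π) × [bracket] = (1361/π) × 0.958702 = 415.3 W/m².

Q̄ ≈ 415 W/m²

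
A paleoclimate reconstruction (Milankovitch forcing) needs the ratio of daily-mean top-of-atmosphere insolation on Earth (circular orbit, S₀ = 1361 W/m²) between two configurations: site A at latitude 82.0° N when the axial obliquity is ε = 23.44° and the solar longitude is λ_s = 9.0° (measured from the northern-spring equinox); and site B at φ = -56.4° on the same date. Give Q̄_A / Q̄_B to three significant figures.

Q̄_A / Q̄_B ≈ 0.527

— Configuration A (φ=+82.0°):
Solar declination: sin δ = sin ε · sin λ_s = sin 23.44° × sin 9.0° = 0.06223, so δ = +3.568°.
cos H₀ = −tan(+82.0°) tan(+3.568°) = -0.4436, H₀ = 2.0304 rad.
Bracket: H₀ sin φ sin δ + cos φ cos δ sin H₀ = 2.0304×0.99027×0.06223 + 0.13917×0.99806×0.89621 = 0.125122 + 0.124484 = 0.249606.
Q̄ = (S₀/π) × [bracket] = (1361/π) × 0.249606 = 108.13 W/m².
— Configuration B (φ=-56.4°):
cos H₀ = −tan(-56.4°) tan(+3.568°) = 0.0938, H₀ = 1.4768 rad.
Bracket: H₀ sin φ sin δ + cos φ cos δ sin H₀ = 1.4768×-0.83292×0.06223 + 0.55339×0.99806×0.99559 = -0.076546 + 0.549881 = 0.473335.
Q̄ = (S₀/π) × [bracket] = (1361/π) × 0.473335 = 205.06 W/m².
Ratio Q̄_A / Q̄_B = 108.13 / 205.06 = 0.5273.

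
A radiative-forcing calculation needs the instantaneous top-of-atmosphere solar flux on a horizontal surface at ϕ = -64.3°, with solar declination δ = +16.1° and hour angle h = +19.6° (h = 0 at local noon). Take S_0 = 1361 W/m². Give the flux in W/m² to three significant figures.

cos θ_z = sin ϕ sin δ + cos ϕ cos δ cos h = -0.249882 + 0.392509 = 0.142627.
Flux = S_0 · cos θ_z = 1361 × 0.142627 = 194.1 W/m².

194 W/m²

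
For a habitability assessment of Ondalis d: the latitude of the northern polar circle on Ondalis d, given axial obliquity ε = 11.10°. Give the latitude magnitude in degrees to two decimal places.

78.90°

The polar circle is the lowest latitude that experiences at least one full rotation of continuous daylight at the northern-summer solstice; it lies at |φ| = 90° − ε = 90° − 11.10° = 78.90°.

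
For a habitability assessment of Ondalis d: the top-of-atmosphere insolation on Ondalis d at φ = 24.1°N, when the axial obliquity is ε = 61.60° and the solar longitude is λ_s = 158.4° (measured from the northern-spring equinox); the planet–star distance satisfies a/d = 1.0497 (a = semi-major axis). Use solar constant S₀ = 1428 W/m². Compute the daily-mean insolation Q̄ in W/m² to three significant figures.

Solar declination: sin δ = sin ε · sin λ_s = sin 61.60° × sin 158.4° = 0.32382, so δ = +18.894°.
cos H₀ = −tan(+24.1°) tan(+18.894°) = -0.1531, H₀ = 1.7245 rad.
Bracket: H₀ sin φ sin δ + cos φ cos δ sin H₀ = 1.7245×0.40833×0.32382 + 0.91283×0.94612×0.98821 = 0.228023 + 0.853464 = 1.081487.
Inverse-square distance factor (a/d)² = 1.0497² = 1.101870.
Q̄ = (S₀/π) × 1.101870 × [bracket] = (1428/π) × 1.101870 × 1.081487 = 541.7 W/m².

Q̄ ≈ 542 W/m²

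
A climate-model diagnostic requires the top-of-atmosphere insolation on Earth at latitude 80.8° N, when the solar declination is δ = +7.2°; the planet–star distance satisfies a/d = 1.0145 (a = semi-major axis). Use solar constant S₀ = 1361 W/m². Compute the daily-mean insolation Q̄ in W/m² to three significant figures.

Q̄ ≈ 180 W/m²

cos H₀ = −tan(+80.8°) tan(+7.200°) = -0.7800, H₀ = 2.4654 rad.
Bracket: H₀ sin φ sin δ + cos φ cos δ sin H₀ = 2.4654×0.98714×0.12533 + 0.15988×0.99211×0.62580 = 0.305015 + 0.099263 = 0.404278.
Inverse-square distance factor (a/d)² = 1.0145² = 1.029210.
Q̄ = (S₀/π) × 1.029210 × [bracket] = (1361/π) × 1.029210 × 0.404278 = 180.3 W/m².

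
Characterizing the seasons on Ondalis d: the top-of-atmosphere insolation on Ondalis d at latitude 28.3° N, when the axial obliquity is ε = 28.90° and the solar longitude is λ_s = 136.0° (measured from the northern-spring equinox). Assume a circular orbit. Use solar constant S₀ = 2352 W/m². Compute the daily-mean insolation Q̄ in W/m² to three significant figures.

Q̄ ≈ 820 W/m²

Solar declination: sin δ = sin ε · sin λ_s = sin 28.90° × sin 136.0° = 0.33572, so δ = +19.616°.
cos H₀ = −tan(+28.3°) tan(+19.616°) = -0.1919, H₀ = 1.7639 rad.
Bracket: H₀ sin φ sin δ + cos φ cos δ sin H₀ = 1.7639×0.47409×0.33572 + 0.88048×0.94196×0.98141 = 0.280745 + 0.813959 = 1.094704.
Q̄ = (S₀/π) × [bracket] = (2352/π) × 1.094704 = 819.6 W/m².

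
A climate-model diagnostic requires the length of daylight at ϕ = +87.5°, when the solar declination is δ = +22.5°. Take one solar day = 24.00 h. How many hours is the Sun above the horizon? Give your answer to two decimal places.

Sunrise equation: cos h₀ = −tan ϕ · tan δ = -9.4871 ≤ −1, so the Sun never sets (polar day) and h₀ = π.
Daylight = 2h₀/(2π) × 24.00 h = (3.1416/π) × 24.00 = 24.00 h.

24.00 h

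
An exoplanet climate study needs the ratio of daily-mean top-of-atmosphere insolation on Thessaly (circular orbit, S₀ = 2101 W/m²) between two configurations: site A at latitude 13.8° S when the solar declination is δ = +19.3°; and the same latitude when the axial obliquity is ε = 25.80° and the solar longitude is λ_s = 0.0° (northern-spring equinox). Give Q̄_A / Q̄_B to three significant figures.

— Configuration A (φ=-13.8°):
cos H₀ = −tan(-13.8°) tan(+19.300°) = 0.0860, H₀ = 1.4847 rad.
Bracket: H₀ sin φ sin δ + cos φ cos δ sin H₀ = 1.4847×-0.23853×0.33051 + 0.97113×0.94380×0.99629 = -0.117049 + 0.913152 = 0.796103.
Q̄ = (S₀/π) × [bracket] = (2101/π) × 0.796103 = 532.41 W/m².
— Configuration B (φ=-13.8°):
Solar declination: sin δ = sin ε · sin λ_s = sin 25.80° × sin 0.0° = 0.00000, so δ = +0.000°.
cos H₀ = −tan(-13.8°) tan(+0.000°) = 0.0000, H₀ = 1.5708 rad.
Bracket: H₀ sin φ sin δ + cos φ cos δ sin H₀ = 1.5708×-0.23853×0.00000 + 0.97113×1.00000×1.00000 = -0.000000 + 0.971130 = 0.971130.
Q̄ = (S₀/π) × [bracket] = (2101/π) × 0.971130 = 649.46 W/m².
Ratio Q̄_A / Q̄_B = 532.41 / 649.46 = 0.8198.

Q̄_A / Q̄_B ≈ 0.820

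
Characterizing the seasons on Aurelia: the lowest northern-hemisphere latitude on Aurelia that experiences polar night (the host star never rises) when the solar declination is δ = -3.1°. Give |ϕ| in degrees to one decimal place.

|ϕ| = 86.9°

Polar night requires cos h₀ = −tan ϕ tan δ ≥ 1, i.e. tan ϕ tan δ ≤ −1.
The boundary is |tan ϕ| · |tan δ| = 1, so |ϕ| = 90° − |δ| = 90° − 3.1° = 86.9° in the northern hemisphere.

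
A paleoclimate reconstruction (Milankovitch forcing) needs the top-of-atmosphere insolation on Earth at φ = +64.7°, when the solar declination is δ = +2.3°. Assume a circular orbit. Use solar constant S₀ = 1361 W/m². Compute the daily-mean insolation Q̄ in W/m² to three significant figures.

cos H₀ = −tan(+64.7°) tan(+2.300°) = -0.0850, H₀ = 1.6559 rad.
Bracket: H₀ sin φ sin δ + cos φ cos δ sin H₀ = 1.6559×0.90408×0.04013 + 0.42736×0.99919×0.99638 = 0.060077 + 0.425468 = 0.485545.
Q̄ = (S₀/π) × [bracket] = (1361/π) × 0.485545 = 210.3 W/m².

Q̄ ≈ 210 W/m²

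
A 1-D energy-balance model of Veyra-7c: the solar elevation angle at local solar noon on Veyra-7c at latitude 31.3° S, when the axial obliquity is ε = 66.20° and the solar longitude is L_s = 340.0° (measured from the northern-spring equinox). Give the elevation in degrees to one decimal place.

Solar declination: sin δ = sin ε · sin L_s = sin 66.20° × sin 340.0° = -0.31293, so δ = -18.236°.
At local noon the hour angle is zero, so the zenith angle equals |ϕ − δ| = |-31.3° − (-18.236°)| = 13.064°.
Elevation = 90° − 13.064° = 76.9°.

76.9°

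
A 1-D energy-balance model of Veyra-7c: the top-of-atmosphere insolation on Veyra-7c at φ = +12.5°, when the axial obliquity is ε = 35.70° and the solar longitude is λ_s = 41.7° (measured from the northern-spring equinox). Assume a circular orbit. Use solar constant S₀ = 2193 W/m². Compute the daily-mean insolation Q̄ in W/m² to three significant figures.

Q̄ ≈ 723 W/m²

Solar declination: sin δ = sin ε · sin λ_s = sin 35.70° × sin 41.7° = 0.38819, so δ = +22.842°.
cos H₀ = −tan(+12.5°) tan(+22.842°) = -0.0934, H₀ = 1.6643 rad.
Bracket: H₀ sin φ sin δ + cos φ cos δ sin H₀ = 1.6643×0.21644×0.38819 + 0.97630×0.92158×0.99563 = 0.139834 + 0.895807 = 1.035641.
Q̄ = (S₀/π) × [bracket] = (2193/π) × 1.035641 = 722.9 W/m².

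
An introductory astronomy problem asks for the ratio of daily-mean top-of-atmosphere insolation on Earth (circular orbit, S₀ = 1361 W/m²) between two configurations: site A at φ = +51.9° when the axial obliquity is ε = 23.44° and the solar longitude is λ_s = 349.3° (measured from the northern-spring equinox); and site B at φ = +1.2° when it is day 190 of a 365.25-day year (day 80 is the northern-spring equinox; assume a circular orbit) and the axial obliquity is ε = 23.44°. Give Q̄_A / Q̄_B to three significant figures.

— Configuration A (φ=+51.9°):
Solar declination: sin δ = sin ε · sin λ_s = sin 23.44° × sin 349.3° = -0.07386, so δ = -4.235°.
cos H₀ = −tan(+51.9°) tan(-4.235°) = 0.0945, H₀ = 1.4762 rad.
Bracket: H₀ sin φ sin δ + cos φ cos δ sin H₀ = 1.4762×0.78694×-0.07386 + 0.61704×0.99727×0.99553 = -0.085802 + 0.612605 = 0.526803.
Q̄ = (S₀/π) × [bracket] = (1361/π) × 0.526803 = 228.22 W/m².
— Configuration B (φ=+1.2°):
Solar longitude: λ_s = 360° × (190 − 80)/365.25 = 108.419°.
sin δ = sin 23.44° × sin 108.419° = 0.37741, so δ = +22.173°.
cos H₀ = −tan(+1.2°) tan(+22.173°) = -0.0085, H₀ = 1.5793 rad.
Bracket: H₀ sin φ sin δ + cos φ cos δ sin H₀ = 1.5793×0.02094×0.37741 + 0.99978×0.92605×0.99996 = 0.012481 + 0.925809 = 0.938290.
Q̄ = (S₀/π) × [bracket] = (1361/π) × 0.938290 = 406.49 W/m².
Ratio Q̄_A / Q̄_B = 228.22 / 406.49 = 0.5614.

Q̄_A / Q̄_B ≈ 0.561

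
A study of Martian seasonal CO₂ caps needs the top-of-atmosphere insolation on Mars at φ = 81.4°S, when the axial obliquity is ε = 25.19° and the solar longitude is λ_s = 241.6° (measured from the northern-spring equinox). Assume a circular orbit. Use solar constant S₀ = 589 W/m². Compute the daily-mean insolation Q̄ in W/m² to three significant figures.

Solar declination: sin δ = sin ε · sin λ_s = sin 25.19° × sin 241.6° = -0.37440, so δ = -21.987°.
cos H₀ = −tan(-81.4°) tan(-21.987°) = -2.6698 ≤ −1 ⇒ polar day, H₀ = π.
Bracket: H₀ sin φ sin δ + cos φ cos δ sin H₀ = 3.1416×-0.98876×-0.37440 + 0.14954×0.92727×0.00000 = 1.162994 + 0.000000 = 1.162994.
Q̄ = (S₀/π) × [bracket] = (589/π) × 1.162994 = 218.0 W/m².

Q̄ ≈ 218 W/m²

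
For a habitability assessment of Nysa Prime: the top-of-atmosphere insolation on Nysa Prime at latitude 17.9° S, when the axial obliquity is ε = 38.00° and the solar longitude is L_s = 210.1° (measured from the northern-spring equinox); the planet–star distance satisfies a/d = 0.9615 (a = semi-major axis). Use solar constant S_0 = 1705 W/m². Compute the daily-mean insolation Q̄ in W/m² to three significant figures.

Q̄ ≈ 531 W/m²

Solar declination: sin δ = sin ε · sin L_s = sin 38.00° × sin 210.1° = -0.30876, so δ = -17.985°.
cos h₀ = −tan(-17.9°) tan(-17.985°) = -0.1049, h₀ = 1.6758 rad.
Bracket: h₀ sin ϕ sin δ + cos ϕ cos δ sin h₀ = 1.6758×-0.30736×-0.30876 + 0.95159×0.95114×0.99449 = 0.159034 + 0.900108 = 1.059142.
Inverse-square distance factor (a/d)² = 0.9615² = 0.924482.
Q̄ = (S_0/π) × 0.924482 × [bracket] = (1705/π) × 0.924482 × 1.059142 = 531.4 W/m².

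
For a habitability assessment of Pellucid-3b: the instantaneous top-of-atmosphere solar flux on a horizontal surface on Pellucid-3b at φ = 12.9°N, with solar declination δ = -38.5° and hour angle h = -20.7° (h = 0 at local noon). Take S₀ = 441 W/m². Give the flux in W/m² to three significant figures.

253 W/m²

cos θ_z = sin φ sin δ + cos φ cos δ cos h = -0.138976 + 0.713609 = 0.574633.
Flux = S₀ · cos θ_z = 441 × 0.574633 = 253.4 W/m².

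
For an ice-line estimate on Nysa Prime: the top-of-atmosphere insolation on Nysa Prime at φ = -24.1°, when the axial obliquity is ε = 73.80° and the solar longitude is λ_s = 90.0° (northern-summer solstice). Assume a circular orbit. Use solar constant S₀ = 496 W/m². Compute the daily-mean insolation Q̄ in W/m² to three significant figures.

Q̄ ≈ 0.00 W/m²

Solar declination: sin δ = sin ε · sin λ_s = sin 73.80° × sin 90.0° = 0.96029, so δ = +73.800°.
cos H₀ = −tan(-24.1°) tan(+73.800°) = 1.5397 ≥ 1 ⇒ polar night, H₀ = 0 and Q̄ = 0.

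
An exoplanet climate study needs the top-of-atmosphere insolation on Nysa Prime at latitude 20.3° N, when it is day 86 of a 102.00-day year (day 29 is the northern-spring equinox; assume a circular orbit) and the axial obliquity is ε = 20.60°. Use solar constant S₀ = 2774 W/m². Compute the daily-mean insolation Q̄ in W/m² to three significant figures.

Q̄ ≈ 761 W/m²

Solar longitude: λ_s = 360° × (86 − 29)/102.00 = 201.176°.
sin δ = sin 20.60° × sin 201.176° = -0.12710, so δ = -7.302°.
cos H₀ = −tan(+20.3°) tan(-7.302°) = 0.0474, H₀ = 1.5234 rad.
Bracket: H₀ sin φ sin δ + cos φ cos δ sin H₀ = 1.5234×0.34694×-0.12710 + 0.93789×0.99189×0.99888 = -0.067176 + 0.929242 = 0.862066.
Q̄ = (S₀/π) × [bracket] = (2774/π) × 0.862066 = 761.2 W/m².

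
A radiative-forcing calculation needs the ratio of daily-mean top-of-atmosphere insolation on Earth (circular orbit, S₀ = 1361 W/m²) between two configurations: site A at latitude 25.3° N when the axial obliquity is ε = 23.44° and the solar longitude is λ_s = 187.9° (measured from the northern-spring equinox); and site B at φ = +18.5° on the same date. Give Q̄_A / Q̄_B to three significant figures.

Q̄_A / Q̄_B ≈ 0.942

— Configuration A (φ=+25.3°):
Solar declination: sin δ = sin ε · sin λ_s = sin 23.44° × sin 187.9° = -0.05467, so δ = -3.134°.
cos H₀ = −tan(+25.3°) tan(-3.134°) = 0.0259, H₀ = 1.5449 rad.
Bracket: H₀ sin φ sin δ + cos φ cos δ sin H₀ = 1.5449×0.42736×-0.05467 + 0.90408×0.99850×0.99966 = -0.036095 + 0.902417 = 0.866322.
Q̄ = (S₀/π) × [bracket] = (1361/π) × 0.866322 = 375.31 W/m².
— Configuration B (φ=+18.5°):
cos H₀ = −tan(+18.5°) tan(-3.134°) = 0.0183, H₀ = 1.5525 rad.
Bracket: H₀ sin φ sin δ + cos φ cos δ sin H₀ = 1.5525×0.31730×-0.05467 + 0.94832×0.99850×0.99983 = -0.026931 + 0.946737 = 0.919806.
Q̄ = (S₀/π) × [bracket] = (1361/π) × 0.919806 = 398.48 W/m².
Ratio Q̄_A / Q̄_B = 375.31 / 398.48 = 0.9419.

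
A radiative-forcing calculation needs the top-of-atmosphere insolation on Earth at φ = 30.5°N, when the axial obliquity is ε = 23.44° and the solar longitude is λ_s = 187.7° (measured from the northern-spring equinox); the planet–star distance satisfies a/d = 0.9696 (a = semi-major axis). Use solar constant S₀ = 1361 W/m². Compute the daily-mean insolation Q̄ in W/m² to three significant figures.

Q̄ ≈ 333 W/m²

Solar declination: sin δ = sin ε · sin λ_s = sin 23.44° × sin 187.7° = -0.05330, so δ = -3.055°.
cos H₀ = −tan(+30.5°) tan(-3.055°) = 0.0314, H₀ = 1.5394 rad.
Bracket: H₀ sin φ sin δ + cos φ cos δ sin H₀ = 1.5394×0.50754×-0.05330 + 0.86163×0.99858×0.99951 = -0.041644 + 0.859985 = 0.818341.
Inverse-square distance factor (a/d)² = 0.9696² = 0.940124.
Q̄ = (S₀/π) × 0.940124 × [bracket] = (1361/π) × 0.940124 × 0.818341 = 333.3 W/m².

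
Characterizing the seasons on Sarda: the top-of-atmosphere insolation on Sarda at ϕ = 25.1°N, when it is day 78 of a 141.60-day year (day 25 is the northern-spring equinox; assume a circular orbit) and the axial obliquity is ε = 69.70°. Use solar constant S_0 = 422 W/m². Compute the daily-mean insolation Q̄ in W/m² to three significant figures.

Solar longitude: L_s = 360° × (78 − 25)/141.60 = 134.746°.
sin δ = sin 69.70° × sin 134.746° = 0.66612, so δ = +41.769°.
cos h₀ = −tan(+25.1°) tan(+41.769°) = -0.4184, h₀ = 2.0024 rad.
Bracket: h₀ sin ϕ sin δ + cos ϕ cos δ sin h₀ = 2.0024×0.42420×0.66612 + 0.90557×0.74584×0.90828 = 0.565814 + 0.613462 = 1.179276.
Q̄ = (S_0/π) × [bracket] = (422/π) × 1.179276 = 158.4 W/m².

Q̄ ≈ 158 W/m²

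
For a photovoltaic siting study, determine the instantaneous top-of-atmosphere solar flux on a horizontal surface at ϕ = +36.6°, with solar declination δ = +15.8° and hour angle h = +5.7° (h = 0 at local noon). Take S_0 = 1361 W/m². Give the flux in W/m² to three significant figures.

cos θ_z = sin ϕ sin δ + cos ϕ cos δ cos h = 0.162340 + 0.768666 = 0.931006.
Flux = S_0 · cos θ_z = 1361 × 0.931006 = 1267 W/m².

1.27e+03 W/m²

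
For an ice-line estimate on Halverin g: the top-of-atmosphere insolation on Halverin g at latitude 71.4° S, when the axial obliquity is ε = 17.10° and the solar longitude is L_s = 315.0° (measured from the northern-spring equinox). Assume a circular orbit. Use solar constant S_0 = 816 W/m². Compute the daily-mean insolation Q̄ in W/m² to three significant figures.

Solar declination: sin δ = sin ε · sin L_s = sin 17.10° × sin 315.0° = -0.20792, so δ = -12.000°.
cos h₀ = −tan(-71.4°) tan(-12.000°) = -0.6316, h₀ = 2.2544 rad.
Bracket: h₀ sin ϕ sin δ + cos ϕ cos δ sin h₀ = 2.2544×-0.94777×-0.20792 + 0.31896×0.97815×0.77528 = 0.444253 + 0.241880 = 0.686133.
Q̄ = (S_0/π) × [bracket] = (816/π) × 0.686133 = 178.2 W/m².

Q̄ ≈ 178 W/m²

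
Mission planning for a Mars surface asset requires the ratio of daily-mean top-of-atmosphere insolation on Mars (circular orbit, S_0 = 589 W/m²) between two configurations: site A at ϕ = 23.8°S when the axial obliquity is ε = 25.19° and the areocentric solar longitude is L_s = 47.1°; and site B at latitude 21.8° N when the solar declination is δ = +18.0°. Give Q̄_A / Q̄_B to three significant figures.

— Configuration A (ϕ=-23.8°):
sin δ = sin 25.19° × sin 47.1° = 0.31179, so δ = +18.167°.
cos h₀ = −tan(-23.8°) tan(+18.167°) = 0.1447, h₀ = 1.4256 rad.
Bracket: h₀ sin ϕ sin δ + cos ϕ cos δ sin h₀ = 1.4256×-0.40355×0.31179 + 0.91496×0.95015×0.98947 = -0.179373 + 0.860195 = 0.680822.
Q̄ = (S_0/π) × [bracket] = (589/π) × 0.680822 = 127.64 W/m².
— Configuration B (ϕ=+21.8°):
cos h₀ = −tan(+21.8°) tan(+18.000°) = -0.1300, h₀ = 1.7011 rad.
Bracket: h₀ sin ϕ sin δ + cos ϕ cos δ sin h₀ = 1.7011×0.37137×0.30902 + 0.92849×0.95106×0.99152 = 0.195220 + 0.875561 = 1.070781.
Q̄ = (S_0/π) × [bracket] = (589/π) × 1.070781 = 200.75 W/m².
Ratio Q̄_A / Q̄_B = 127.64 / 200.75 = 0.6358.

Q̄_A / Q̄_B ≈ 0.636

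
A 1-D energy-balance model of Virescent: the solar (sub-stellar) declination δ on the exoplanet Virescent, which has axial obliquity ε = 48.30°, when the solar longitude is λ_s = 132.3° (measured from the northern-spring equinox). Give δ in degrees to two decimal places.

sin δ = sin ε · sin λ_s = sin 48.30° × sin 132.3° = 0.552237.
δ = arcsin(0.552237) = +33.52°.

δ = +33.52°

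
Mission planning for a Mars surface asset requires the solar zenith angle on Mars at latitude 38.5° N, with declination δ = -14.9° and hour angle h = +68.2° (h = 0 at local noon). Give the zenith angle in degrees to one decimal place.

cos θ_z = sin ϕ sin δ + cos ϕ cos δ cos h = -0.160069 + 0.280863 = 0.120794.
θ_z = arccos(0.120794) = 83.1°.

θ_z = 83.1°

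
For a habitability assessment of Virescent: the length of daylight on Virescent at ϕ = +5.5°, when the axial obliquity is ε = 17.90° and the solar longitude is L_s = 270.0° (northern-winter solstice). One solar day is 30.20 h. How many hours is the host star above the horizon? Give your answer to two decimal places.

14.80 h

Solar declination: sin δ = sin ε · sin L_s = sin 17.90° × sin 270.0° = -0.30736, so δ = -17.900°.
cos h₀ = −tan ϕ · tan δ = −tan(+5.5°) × tan(-17.900°) = 0.0311, so h₀ = 1.5397 rad = 88.22°.
Daylight = 2h₀/(2π) × 30.20 h = (1.5397/π) × 30.20 = 14.80 h.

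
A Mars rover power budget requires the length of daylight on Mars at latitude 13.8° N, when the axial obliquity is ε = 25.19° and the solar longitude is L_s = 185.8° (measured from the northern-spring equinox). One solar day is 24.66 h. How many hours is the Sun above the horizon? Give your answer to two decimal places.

Solar declination: sin δ = sin ε · sin L_s = sin 25.19° × sin 185.8° = -0.04301, so δ = -2.465°.
cos h₀ = −tan ϕ · tan δ = −tan(+13.8°) × tan(-2.465°) = 0.0106, so h₀ = 1.5602 rad = 89.39°.
Daylight = 2h₀/(2π) × 24.66 h = (1.5602/π) × 24.66 = 12.25 h.

12.25 h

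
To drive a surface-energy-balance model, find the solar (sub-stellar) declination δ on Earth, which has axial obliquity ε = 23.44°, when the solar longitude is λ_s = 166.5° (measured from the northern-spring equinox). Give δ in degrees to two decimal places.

sin δ = sin ε · sin λ_s = sin 23.44° × sin 166.5° = 0.092862.
δ = arcsin(0.092862) = +5.33°.

δ = +5.33°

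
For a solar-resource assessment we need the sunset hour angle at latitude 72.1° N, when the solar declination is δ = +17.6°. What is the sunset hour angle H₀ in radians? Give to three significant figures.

cos H₀ = −tan φ · tan δ = −tan(+72.1°) × tan(+17.600°) = -0.9821, so H₀ = 2.9522 rad = 169.15°.

H₀ = 2.95 rad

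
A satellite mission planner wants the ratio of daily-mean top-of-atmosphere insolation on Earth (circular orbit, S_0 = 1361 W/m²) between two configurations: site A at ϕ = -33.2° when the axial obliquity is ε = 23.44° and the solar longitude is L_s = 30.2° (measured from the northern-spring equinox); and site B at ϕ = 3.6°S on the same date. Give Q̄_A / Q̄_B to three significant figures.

— Configuration A (ϕ=-33.2°):
Solar declination: sin δ = sin ε · sin L_s = sin 23.44° × sin 30.2° = 0.20010, so δ = +11.543°.
cos h₀ = −tan(-33.2°) tan(+11.543°) = 0.1336, h₀ = 1.4368 rad.
Bracket: h₀ sin ϕ sin δ + cos ϕ cos δ sin h₀ = 1.4368×-0.54756×0.20010 + 0.83676×0.97978×0.99103 = -0.157426 + 0.812487 = 0.655061.
Q̄ = (S_0/π) × [bracket] = (1361/π) × 0.655061 = 283.79 W/m².
— Configuration B (ϕ=-3.6°):
cos h₀ = −tan(-3.6°) tan(+11.543°) = 0.0128, h₀ = 1.5579 rad.
Bracket: h₀ sin ϕ sin δ + cos ϕ cos δ sin h₀ = 1.5579×-0.06279×0.20010 + 0.99803×0.97978×0.99992 = -0.019574 + 0.977772 = 0.958198.
Q̄ = (S_0/π) × [bracket] = (1361/π) × 0.958198 = 415.11 W/m².
Ratio Q̄_A / Q̄_B = 283.79 / 415.11 = 0.6837.

Q̄_A / Q̄_B ≈ 0.684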